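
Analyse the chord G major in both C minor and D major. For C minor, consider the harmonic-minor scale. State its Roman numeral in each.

The scale of C minor (harmonic minor) is C D Eb F G Ab B; G is degree 5, and the triad built there (G-B-D) is major, so it is V.
The scale of D major is D E F# G A B C#; G is degree 4, and the triad built there (G-B-D) is major, so it is IV.

V in C minor; IV in D major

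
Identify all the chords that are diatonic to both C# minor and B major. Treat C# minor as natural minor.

C#m, E, G#m, B

Triads in C# minor (natural minor): C#m (i), D#dim (ii°), E (III), F#m (iv), G#m (v), A (VI), B (VII).
Triads in B major: B (I), C#m (ii), D#m (iii), E (IV), F# (V), G#m (vi), A#dim (vii°).
Shared triads with their functions: C#m (i in C# minor, ii in B major); E (III in C# minor, IV in B major); G#m (v in C# minor, vi in B major); B (VII in C# minor, I in B major).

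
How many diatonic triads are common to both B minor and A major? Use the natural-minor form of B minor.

4

Diatonic triads of B minor (natural minor): Bm (i), C♯dim (ii°), D (III), Em (iv), F♯m (v), G (VI), A (VII).
Diatonic triads of A major: A (I), Bm (ii), C♯m (iii), D (IV), E (V), F♯m (vi), G♯dim (vii°).
Matching root and quality in both lists: Bm, D, F♯m, A.
That gives 4 common triads.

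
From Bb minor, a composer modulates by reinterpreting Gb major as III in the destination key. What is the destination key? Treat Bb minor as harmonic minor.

The numeral III denotes a major triad on scale degree 3. With Gb on degree 3, the tonic of the new key is Eb.
Degree 3 carries a major triad in natural-minor keys, so the destination is Eb minor.
Check: the diatonic triads of Eb minor (natural minor) are Ebm (i), Fdim (ii°), Gb (III), Abm (iv), Bbm (v), Cb (VI), Db (VII) — Gb major is indeed III.

Eb minor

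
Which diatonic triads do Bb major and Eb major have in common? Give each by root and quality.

Triads in Bb major: Bb (I), Cm (ii), Dm (iii), Eb (IV), F (V), Gm (vi), Adim (vii°).
Triads in Eb major: Eb (I), Fm (ii), Gm (iii), Ab (IV), Bb (V), Cm (vi), Ddim (vii°).
Shared triads with their functions: Bb (I in Bb major, V in Eb major); Cm (ii in Bb major, vi in Eb major); Eb (IV in Bb major, I in Eb major); Gm (vi in Bb major, iii in Eb major).

Bb, Cm, Eb, Gm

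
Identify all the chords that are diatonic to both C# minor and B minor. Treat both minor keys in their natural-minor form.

Triads in C# minor (natural minor): C#m (i), D#dim (ii°), E (III), F#m (iv), G#m (v), A (VI), B (VII).
Triads in B minor (natural minor): Bm (i), C#dim (ii°), D (III), Em (iv), F#m (v), G (VI), A (VII).
Shared triads with their functions: F#m (iv in C# minor, v in B minor); A (VI in C# minor, VII in B minor).

F#m, A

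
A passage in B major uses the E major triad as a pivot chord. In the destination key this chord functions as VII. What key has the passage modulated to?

The numeral VII denotes a major triad on scale degree 7. With E on degree 7, the tonic of the new key is F#.
Degree 7 carries a major triad in natural-minor keys, so the destination is F# minor.
Check: the diatonic triads of F# minor (natural minor) are F#m (i), G#dim (ii°), A (III), Bm (iv), C#m (v), D (VI), E (VII) — E major is indeed VII.

F# minor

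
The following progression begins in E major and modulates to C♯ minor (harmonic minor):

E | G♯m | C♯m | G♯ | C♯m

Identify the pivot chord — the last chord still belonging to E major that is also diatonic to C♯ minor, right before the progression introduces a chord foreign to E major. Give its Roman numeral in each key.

C♯m — vi in E major, i in C♯ minor

Chords diatonic to E major: E, F♯m, G♯m, A, B, C♯m, D♯dim.
Reading the progression, the first chord not in that set is G♯, so the modulation leaves E major there.
The chord immediately before G♯ is C♯m, which is diatonic to both keys: vi in E major and i in C♯ minor.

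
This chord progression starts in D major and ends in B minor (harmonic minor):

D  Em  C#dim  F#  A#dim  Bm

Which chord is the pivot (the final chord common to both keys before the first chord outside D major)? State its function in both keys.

C#dim — vii° in D major, ii° in B minor

Chords diatonic to D major: D, Em, F#m, G, A, Bm, C#dim.
Reading the progression, the first chord not in that set is F#, so the modulation leaves D major there.
The chord immediately before F# is C#dim, which is diatonic to both keys: vii° in D major and ii° in B minor.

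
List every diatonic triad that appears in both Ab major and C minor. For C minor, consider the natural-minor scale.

Triads in Ab major: Ab (I), Bbm (ii), Cm (iii), Db (IV), Eb (V), Fm (vi), Gdim (vii°).
Triads in C minor (natural minor): Cm (i), Ddim (ii°), Eb (III), Fm (iv), Gm (v), Ab (VI), Bb (VII).
Shared triads with their functions: Ab (I in Ab major, VI in C minor); Cm (iii in Ab major, i in C minor); Eb (V in Ab major, III in C minor); Fm (vi in Ab major, iv in C minor).

Ab, Cm, Eb, Fm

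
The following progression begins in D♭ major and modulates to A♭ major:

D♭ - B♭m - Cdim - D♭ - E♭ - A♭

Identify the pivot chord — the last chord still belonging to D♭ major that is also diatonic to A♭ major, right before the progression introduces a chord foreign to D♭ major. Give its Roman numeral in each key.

Chords diatonic to D♭ major: D♭, E♭m, Fm, G♭, A♭, B♭m, Cdim.
Reading the progression, the first chord not in that set is E♭, so the modulation leaves D♭ major there.
The chord immediately before E♭ is D♭, which is diatonic to both keys: I in D♭ major and IV in A♭ major.

D♭ — I in D♭ major, IV in A♭ major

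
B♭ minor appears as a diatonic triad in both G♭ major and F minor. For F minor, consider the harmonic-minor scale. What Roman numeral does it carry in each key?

The scale of G♭ major is G♭ A♭ B♭ C♭ D♭ E♭ F; B♭ is degree 3, and the triad built there (B♭-D♭-F) is minor, so it is iii.
The scale of F minor (harmonic minor) is F G A♭ B♭ C D♭ E; B♭ is degree 4, and the triad built there (B♭-D♭-F) is minor, so it is iv.

iii in G♭ major; iv in F minor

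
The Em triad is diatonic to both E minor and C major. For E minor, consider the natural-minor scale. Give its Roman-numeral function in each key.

The scale of E minor (natural minor) is E F♯ G A B C D; E is degree 1, and the triad built there (E-G-B) is minor, so it is i.
The scale of C major is C D E F G A B; E is degree 3, and the triad built there (E-G-B) is minor, so it is iii.

i in E minor; iii in C major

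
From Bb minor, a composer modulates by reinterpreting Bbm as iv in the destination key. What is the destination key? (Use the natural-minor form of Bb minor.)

The numeral iv denotes a minor triad on scale degree 4. With Bb on degree 4, the tonic of the new key is F.
Degree 4 carries a minor triad in minor keys, so the destination is F minor.
Check: the diatonic triads of F minor (natural minor) are Fm (i), Gdim (ii°), Ab (III), Bbm (iv), Cm (v), Db (VI), Eb (VII) — Bbm is indeed iv.

F minor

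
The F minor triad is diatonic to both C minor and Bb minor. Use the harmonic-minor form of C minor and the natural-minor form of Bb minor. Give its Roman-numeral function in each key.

The scale of C minor (harmonic minor) is C D Eb F G Ab B; F is degree 4, and the triad built there (F-Ab-C) is minor, so it is iv.
The scale of Bb minor (natural minor) is Bb C Db Eb F Gb Ab; F is degree 5, and the triad built there (F-Ab-C) is minor, so it is v.

iv in C minor; v in Bb minor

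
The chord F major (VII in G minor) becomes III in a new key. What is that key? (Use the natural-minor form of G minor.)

The numeral III denotes a major triad on scale degree 3. With F on degree 3, the tonic of the new key is D.
Degree 3 carries a major triad in natural-minor keys, so the destination is D minor.
Check: the diatonic triads of D minor (natural minor) are Dm (i), Edim (ii°), F (III), Gm (iv), Am (v), Bb (VI), C (VII) — F major is indeed III.

D minor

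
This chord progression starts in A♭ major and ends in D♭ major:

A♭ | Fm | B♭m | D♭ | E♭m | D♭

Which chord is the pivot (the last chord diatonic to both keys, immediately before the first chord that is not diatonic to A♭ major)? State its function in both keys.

Chords diatonic to A♭ major: A♭, B♭m, Cm, D♭, E♭, Fm, Gdim.
Reading the progression, the first chord not in that set is E♭m, so the modulation leaves A♭ major there.
The chord immediately before E♭m is D♭, which is diatonic to both keys: IV in A♭ major and I in D♭ major.

D♭ — IV in A♭ major, I in D♭ major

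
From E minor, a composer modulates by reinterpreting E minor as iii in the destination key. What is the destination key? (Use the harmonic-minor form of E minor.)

The numeral iii denotes a minor triad on scale degree 3. With E on degree 3, the tonic of the new key is C.
Degree 3 carries a minor triad in major keys, so the destination is C major.
Check: the diatonic triads of C major are C (I), Dm (ii), Em (iii), F (IV), G (V), Am (vi), Bdim (vii°) — E minor is indeed iii.

C major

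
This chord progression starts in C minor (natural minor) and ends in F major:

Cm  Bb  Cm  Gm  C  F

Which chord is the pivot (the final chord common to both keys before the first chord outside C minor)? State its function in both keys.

Gm — v in C minor, ii in F major

Chords diatonic to C minor: Cm, Ddim, Eb, Fm, Gm, Ab, Bb.
Reading the progression, the first chord not in that set is C, so the modulation leaves C minor there.
The chord immediately before C is Gm, which is diatonic to both keys: v in C minor and ii in F major.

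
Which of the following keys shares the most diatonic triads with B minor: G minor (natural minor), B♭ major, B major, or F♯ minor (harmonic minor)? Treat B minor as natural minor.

F♯ minor

Triads of B minor (natural minor): B minor (i), C♯ diminished (ii°), D major (III), E minor (iv), F♯ minor (v), G major (VI), A major (VII).
G minor (natural minor) shares 0: none.
B♭ major shares 0: none.
B major shares 0: none.
F♯ minor (harmonic minor) shares 3: Bm, D, F♯m.
The most common triads (3) are shared with F♯ minor.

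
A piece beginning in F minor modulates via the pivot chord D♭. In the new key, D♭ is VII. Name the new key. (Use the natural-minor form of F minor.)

E♭ minor

The numeral VII denotes a major triad on scale degree 7. With D♭ on degree 7, the tonic of the new key is E♭.
Degree 7 carries a major triad in natural-minor keys, so the destination is E♭ minor.
Check: the diatonic triads of E♭ minor (natural minor) are E♭m (i), Fdim (ii°), G♭ (III), A♭m (iv), B♭m (v), C♭ (VI), D♭ (VII) — D♭ is indeed VII.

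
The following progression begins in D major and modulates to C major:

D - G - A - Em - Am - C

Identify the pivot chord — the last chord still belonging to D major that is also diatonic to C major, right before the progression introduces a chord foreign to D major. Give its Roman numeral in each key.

Em — ii in D major, iii in C major

Chords diatonic to D major: D, Em, F♯m, G, A, Bm, C♯dim.
Reading the progression, the first chord not in that set is Am, so the modulation leaves D major there.
The chord immediately before Am is Em, which is diatonic to both keys: ii in D major and iii in C major.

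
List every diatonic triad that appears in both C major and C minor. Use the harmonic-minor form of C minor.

Triads in C major: C (I), Dm (ii), Em (iii), F (IV), G (V), Am (vi), Bdim (vii°).
Triads in C minor (harmonic minor): Cm (i), Ddim (ii°), E♭aug (III+), Fm (iv), G (V), A♭ (VI), Bdim (vii°).
Shared triads with their functions: G (V in C major, V in C minor); Bdim (vii° in C major, vii° in C minor).

G, Bdim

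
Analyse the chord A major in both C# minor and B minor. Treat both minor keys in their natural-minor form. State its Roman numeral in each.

VI in C# minor; VII in B minor

The scale of C# minor (natural minor) is C# D# E F# G# A B; A is degree 6, and the triad built there (A-C#-E) is major, so it is VI.
The scale of B minor (natural minor) is B C# D E F# G A; A is degree 7, and the triad built there (A-C#-E) is major, so it is VII.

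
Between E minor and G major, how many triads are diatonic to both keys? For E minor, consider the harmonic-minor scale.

Diatonic triads of E minor (harmonic minor): E minor (i), F# diminished (ii°), G augmented (III+), A minor (iv), B major (V), C major (VI), D# diminished (vii°).
Diatonic triads of G major: G major (I), A minor (ii), B minor (iii), C major (IV), D major (V), E minor (vi), F# diminished (vii°).
Matching root and quality in both lists: E minor, F# diminished, A minor, C major.
That gives 4 common triads.

4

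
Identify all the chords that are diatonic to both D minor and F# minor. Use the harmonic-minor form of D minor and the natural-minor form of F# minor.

Triads in D minor (harmonic minor): D minor (i), E diminished (ii°), F augmented (III+), G minor (iv), A major (V), Bb major (VI), C# diminished (vii°).
Triads in F# minor (natural minor): F# minor (i), G# diminished (ii°), A major (III), B minor (iv), C# minor (v), D major (VI), E major (VII).
Shared triads with their functions: A major (V in D minor, III in F# minor).

A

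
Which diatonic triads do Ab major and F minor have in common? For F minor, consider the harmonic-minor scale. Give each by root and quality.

Bbm, Db, Fm, Gdim

Triads in Ab major: Ab (I), Bbm (ii), Cm (iii), Db (IV), Eb (V), Fm (vi), Gdim (vii°).
Triads in F minor (harmonic minor): Fm (i), Gdim (ii°), Abaug (III+), Bbm (iv), C (V), Db (VI), Edim (vii°).
Shared triads with their functions: Bbm (ii in Ab major, iv in F minor); Db (IV in Ab major, VI in F minor); Fm (vi in Ab major, i in F minor); Gdim (vii° in Ab major, ii° in F minor).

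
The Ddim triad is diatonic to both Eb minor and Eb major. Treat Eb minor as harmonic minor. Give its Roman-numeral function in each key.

vii° in Eb minor; vii° in Eb major

The scale of Eb minor (harmonic minor) is Eb F Gb Ab Bb Cb D; D is degree 7, and the triad built there (D-F-Ab) is diminished, so it is vii°.
The scale of Eb major is Eb F G Ab Bb C D; D is degree 7, and the triad built there (D-F-Ab) is diminished, so it is vii°.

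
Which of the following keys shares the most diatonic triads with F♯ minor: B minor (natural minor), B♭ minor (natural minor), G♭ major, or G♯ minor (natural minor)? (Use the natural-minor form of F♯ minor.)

B minor

Triads of F♯ minor (natural minor): F♯m (i), G♯dim (ii°), A (III), Bm (iv), C♯m (v), D (VI), E (VII).
B minor (natural minor) shares 4: F♯m, A, Bm, D.
B♭ minor (natural minor) shares 0: none.
G♭ major shares 0: none.
G♯ minor (natural minor) shares 2: C♯m, E.
The most common triads (4) are shared with B minor.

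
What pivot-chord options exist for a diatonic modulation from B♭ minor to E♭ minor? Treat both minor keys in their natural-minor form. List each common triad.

B♭m, D♭, E♭m, G♭

Triads in B♭ minor (natural minor): B♭ minor (i), C diminished (ii°), D♭ major (III), E♭ minor (iv), F minor (v), G♭ major (VI), A♭ major (VII).
Triads in E♭ minor (natural minor): E♭ minor (i), F diminished (ii°), G♭ major (III), A♭ minor (iv), B♭ minor (v), C♭ major (VI), D♭ major (VII).
Shared triads with their functions: B♭ minor (i in B♭ minor, v in E♭ minor); D♭ major (III in B♭ minor, VII in E♭ minor); E♭ minor (iv in B♭ minor, i in E♭ minor); G♭ major (VI in B♭ minor, III in E♭ minor).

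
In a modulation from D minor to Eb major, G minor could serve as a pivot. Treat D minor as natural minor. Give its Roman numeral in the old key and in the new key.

The scale of D minor (natural minor) is D E F G A Bb C; G is degree 4, and the triad built there (G-Bb-D) is minor, so it is iv.
The scale of Eb major is Eb F G Ab Bb C D; G is degree 3, and the triad built there (G-Bb-D) is minor, so it is iii.

iv in D minor; iii in Eb major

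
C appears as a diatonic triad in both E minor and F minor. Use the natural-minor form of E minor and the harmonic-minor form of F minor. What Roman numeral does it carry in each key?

The scale of E minor (natural minor) is E F# G A B C D; C is degree 6, and the triad built there (C-E-G) is major, so it is VI.
The scale of F minor (harmonic minor) is F G Ab Bb C Db E; C is degree 5, and the triad built there (C-E-G) is major, so it is V.

VI in E minor; V in F minor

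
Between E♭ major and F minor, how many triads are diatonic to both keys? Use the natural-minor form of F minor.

Diatonic triads of E♭ major: E♭ major (I), F minor (ii), G minor (iii), A♭ major (IV), B♭ major (V), C minor (vi), D diminished (vii°).
Diatonic triads of F minor (natural minor): F minor (i), G diminished (ii°), A♭ major (III), B♭ minor (iv), C minor (v), D♭ major (VI), E♭ major (VII).
Matching root and quality in both lists: E♭ major, F minor, A♭ major, C minor.
That gives 4 common triads.

4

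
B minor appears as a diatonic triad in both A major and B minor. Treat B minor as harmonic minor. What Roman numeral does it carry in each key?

ii in A major; i in B minor

The scale of A major is A B C# D E F# G#; B is degree 2, and the triad built there (B-D-F#) is minor, so it is ii.
The scale of B minor (harmonic minor) is B C# D E F# G A#; B is degree 1, and the triad built there (B-D-F#) is minor, so it is i.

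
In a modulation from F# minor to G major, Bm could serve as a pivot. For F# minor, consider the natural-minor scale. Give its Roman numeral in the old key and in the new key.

iv in F# minor; iii in G major

The scale of F# minor (natural minor) is F# G# A B C# D E; B is degree 4, and the triad built there (B-D-F#) is minor, so it is iv.
The scale of G major is G A B C D E F#; B is degree 3, and the triad built there (B-D-F#) is minor, so it is iii.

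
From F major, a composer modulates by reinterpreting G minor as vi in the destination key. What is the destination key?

The numeral vi denotes a minor triad on scale degree 6. With G on degree 6, the tonic of the new key is Bb.
Degree 6 carries a minor triad in major keys, so the destination is Bb major.
Check: the diatonic triads of Bb major are Bb (I), Cm (ii), Dm (iii), Eb (IV), F (V), Gm (vi), Adim (vii°) — G minor is indeed vi.

Bb major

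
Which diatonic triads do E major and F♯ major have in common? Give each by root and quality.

Triads in E major: E (I), F♯m (ii), G♯m (iii), A (IV), B (V), C♯m (vi), D♯dim (vii°).
Triads in F♯ major: F♯ (I), G♯m (ii), A♯m (iii), B (IV), C♯ (V), D♯m (vi), E♯dim (vii°).
Shared triads with their functions: G♯m (iii in E major, ii in F♯ major); B (V in E major, IV in F♯ major).

G♯m, B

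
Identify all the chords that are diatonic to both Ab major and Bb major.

Cm, Eb

Triads in Ab major: Ab (I), Bbm (ii), Cm (iii), Db (IV), Eb (V), Fm (vi), Gdim (vii°).
Triads in Bb major: Bb (I), Cm (ii), Dm (iii), Eb (IV), F (V), Gm (vi), Adim (vii°).
Shared triads with their functions: Cm (iii in Ab major, ii in Bb major); Eb (V in Ab major, IV in Bb major).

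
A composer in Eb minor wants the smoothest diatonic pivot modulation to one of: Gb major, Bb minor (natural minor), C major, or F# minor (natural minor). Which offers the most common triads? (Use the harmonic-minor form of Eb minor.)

Triads of Eb minor (harmonic minor): Eb minor (i), F diminished (ii°), Gb augmented (III+), Ab minor (iv), Bb major (V), Cb major (VI), D diminished (vii°).
Gb major shares 4: Ebm, Fdim, Abm, Cb.
Bb minor (natural minor) shares 1: Ebm.
C major shares 0: none.
F# minor (natural minor) shares 0: none.
The most common triads (4) are shared with Gb major.

Gb major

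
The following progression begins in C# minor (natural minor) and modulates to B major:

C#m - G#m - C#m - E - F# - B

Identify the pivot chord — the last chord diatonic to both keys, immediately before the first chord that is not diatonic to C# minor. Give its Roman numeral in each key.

E — III in C# minor, IV in B major

Chords diatonic to C# minor: C#m, D#dim, E, F#m, G#m, A, B.
Reading the progression, the first chord not in that set is F#, so the modulation leaves C# minor there.
The chord immediately before F# is E, which is diatonic to both keys: III in C# minor and IV in B major.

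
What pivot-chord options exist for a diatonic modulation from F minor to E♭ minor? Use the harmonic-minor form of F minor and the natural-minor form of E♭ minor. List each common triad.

B♭m, D♭

Triads in F minor (harmonic minor): Fm (i), Gdim (ii°), A♭aug (III+), B♭m (iv), C (V), D♭ (VI), Edim (vii°).
Triads in E♭ minor (natural minor): E♭m (i), Fdim (ii°), G♭ (III), A♭m (iv), B♭m (v), C♭ (VI), D♭ (VII).
Shared triads with their functions: B♭m (iv in F minor, v in E♭ minor); D♭ (VI in F minor, VII in E♭ minor).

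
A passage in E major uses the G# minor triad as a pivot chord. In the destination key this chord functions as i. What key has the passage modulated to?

G# minor

The numeral i denotes a minor triad on scale degree 1. With G# on degree 1, the tonic of the new key is G#.
Degree 1 carries a minor triad in minor keys, so the destination is G# minor.
Check: the diatonic triads of G# minor (natural minor) are G#m (i), A#dim (ii°), B (III), C#m (iv), D#m (v), E (VI), F# (VII) — G# minor is indeed i.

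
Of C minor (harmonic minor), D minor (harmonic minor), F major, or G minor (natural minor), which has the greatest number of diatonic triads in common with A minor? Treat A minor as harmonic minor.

F major

Triads of A minor (harmonic minor): Am (i), Bdim (ii°), Caug (III+), Dm (iv), E (V), F (VI), G#dim (vii°).
C minor (harmonic minor) shares 1: Bdim.
D minor (harmonic minor) shares 1: Dm.
F major shares 3: Am, Dm, F.
G minor (natural minor) shares 2: Dm, F.
The most common triads (3) are shared with F major.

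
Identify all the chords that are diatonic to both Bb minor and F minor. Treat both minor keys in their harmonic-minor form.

Triads in Bb minor (harmonic minor): Bb minor (i), C diminished (ii°), Db augmented (III+), Eb minor (iv), F major (V), Gb major (VI), A diminished (vii°).
Triads in F minor (harmonic minor): F minor (i), G diminished (ii°), Ab augmented (III+), Bb minor (iv), C major (V), Db major (VI), E diminished (vii°).
Shared triads with their functions: Bb minor (i in Bb minor, iv in F minor).

Bbm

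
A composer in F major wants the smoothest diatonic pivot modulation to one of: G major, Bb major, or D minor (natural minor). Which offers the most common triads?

Triads of F major: F (I), Gm (ii), Am (iii), Bb (IV), C (V), Dm (vi), Edim (vii°).
G major shares 2: Am, C.
Bb major shares 4: F, Gm, Bb, Dm.
D minor (natural minor) shares 7: F, Gm, Am, Bb, C, Dm, Edim.
The most common triads (7) are shared with D minor.

D minor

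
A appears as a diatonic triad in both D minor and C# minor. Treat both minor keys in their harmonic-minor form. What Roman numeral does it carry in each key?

The scale of D minor (harmonic minor) is D E F G A Bb C#; A is degree 5, and the triad built there (A-C#-E) is major, so it is V.
The scale of C# minor (harmonic minor) is C# D# E F# G# A B#; A is degree 6, and the triad built there (A-C#-E) is major, so it is VI.

V in D minor; VI in C# minor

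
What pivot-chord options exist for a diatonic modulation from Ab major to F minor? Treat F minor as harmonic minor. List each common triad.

Bbm, Db, Fm, Gdim

Triads in Ab major: Ab (I), Bbm (ii), Cm (iii), Db (IV), Eb (V), Fm (vi), Gdim (vii°).
Triads in F minor (harmonic minor): Fm (i), Gdim (ii°), Abaug (III+), Bbm (iv), C (V), Db (VI), Edim (vii°).
Shared triads with their functions: Bbm (ii in Ab major, iv in F minor); Db (IV in Ab major, VI in F minor); Fm (vi in Ab major, i in F minor); Gdim (vii° in Ab major, ii° in F minor).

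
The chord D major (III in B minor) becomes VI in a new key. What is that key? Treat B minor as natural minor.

F# minor

The numeral VI denotes a major triad on scale degree 6. With D on degree 6, the tonic of the new key is F#.
Degree 6 carries a major triad in minor keys, so the destination is F# minor.
Check: the diatonic triads of F# minor (natural minor) are F#m (i), G#dim (ii°), A (III), Bm (iv), C#m (v), D (VI), E (VII) — D major is indeed VI.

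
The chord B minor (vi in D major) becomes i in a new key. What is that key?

B minor

The numeral i denotes a minor triad on scale degree 1. With B on degree 1, the tonic of the new key is B.
Degree 1 carries a minor triad in minor keys, so the destination is B minor.
Check: the diatonic triads of B minor (natural minor) are Bm (i), C#dim (ii°), D (III), Em (iv), F#m (v), G (VI), A (VII) — B minor is indeed i.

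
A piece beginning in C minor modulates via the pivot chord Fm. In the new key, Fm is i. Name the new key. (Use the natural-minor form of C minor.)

The numeral i denotes a minor triad on scale degree 1. With F on degree 1, the tonic of the new key is F.
Degree 1 carries a minor triad in minor keys, so the destination is F minor.
Check: the diatonic triads of F minor (natural minor) are Fm (i), Gdim (ii°), Ab (III), Bbm (iv), Cm (v), Db (VI), Eb (VII) — Fm is indeed i.

F minor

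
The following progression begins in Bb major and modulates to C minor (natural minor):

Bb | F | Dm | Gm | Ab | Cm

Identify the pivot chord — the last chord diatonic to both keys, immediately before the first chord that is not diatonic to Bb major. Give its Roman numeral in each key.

Chords diatonic to Bb major: Bb, Cm, Dm, Eb, F, Gm, Adim.
Reading the progression, the first chord not in that set is Ab, so the modulation leaves Bb major there.
The chord immediately before Ab is Gm, which is diatonic to both keys: vi in Bb major and v in C minor.

Gm — vi in Bb major, v in C minor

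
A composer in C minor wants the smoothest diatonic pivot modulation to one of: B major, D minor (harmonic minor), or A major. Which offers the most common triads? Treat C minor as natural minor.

Triads of C minor (natural minor): Cm (i), Ddim (ii°), Eb (III), Fm (iv), Gm (v), Ab (VI), Bb (VII).
B major shares 0: none.
D minor (harmonic minor) shares 2: Gm, Bb.
A major shares 0: none.
The most common triads (2) are shared with D minor.

D minor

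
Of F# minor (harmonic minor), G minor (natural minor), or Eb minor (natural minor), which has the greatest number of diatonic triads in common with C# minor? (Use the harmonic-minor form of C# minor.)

F# minor

Triads of C# minor (harmonic minor): C#m (i), D#dim (ii°), Eaug (III+), F#m (iv), G# (V), A (VI), B#dim (vii°).
F# minor (harmonic minor) shares 1: F#m.
G minor (natural minor) shares 0: none.
Eb minor (natural minor) shares 0: none.
The most common triads (1) are shared with F# minor.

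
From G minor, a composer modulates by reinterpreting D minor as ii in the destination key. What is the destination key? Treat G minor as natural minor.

The numeral ii denotes a minor triad on scale degree 2. With D on degree 2, the tonic of the new key is C.
Degree 2 carries a minor triad in major keys, so the destination is C major.
Check: the diatonic triads of C major are C (I), Dm (ii), Em (iii), F (IV), G (V), Am (vi), Bdim (vii°) — D minor is indeed ii.

C major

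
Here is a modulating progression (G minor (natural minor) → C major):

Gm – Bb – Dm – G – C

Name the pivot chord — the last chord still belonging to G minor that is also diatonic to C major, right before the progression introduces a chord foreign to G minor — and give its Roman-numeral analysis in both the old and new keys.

Chords diatonic to G minor: Gm, Adim, Bb, Cm, Dm, Eb, F.
Reading the progression, the first chord not in that set is G, so the modulation leaves G minor there.
The chord immediately before G is Dm, which is diatonic to both keys: v in G minor and ii in C major.

Dm — v in G minor, ii in C major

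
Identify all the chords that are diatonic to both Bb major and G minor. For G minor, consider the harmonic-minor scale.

Cm, Eb, Gm, Adim

Triads in Bb major: Bb (I), Cm (ii), Dm (iii), Eb (IV), F (V), Gm (vi), Adim (vii°).
Triads in G minor (harmonic minor): Gm (i), Adim (ii°), Bbaug (III+), Cm (iv), D (V), Eb (VI), F#dim (vii°).
Shared triads with their functions: Cm (ii in Bb major, iv in G minor); Eb (IV in Bb major, VI in G minor); Gm (vi in Bb major, i in G minor); Adim (vii° in Bb major, ii° in G minor).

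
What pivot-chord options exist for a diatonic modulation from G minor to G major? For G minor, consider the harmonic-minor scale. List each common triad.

Triads in G minor (harmonic minor): G minor (i), A diminished (ii°), B♭ augmented (III+), C minor (iv), D major (V), E♭ major (VI), F♯ diminished (vii°).
Triads in G major: G major (I), A minor (ii), B minor (iii), C major (IV), D major (V), E minor (vi), F♯ diminished (vii°).
Shared triads with their functions: D major (V in G minor, V in G major); F♯ diminished (vii° in G minor, vii° in G major).

D, F♯dim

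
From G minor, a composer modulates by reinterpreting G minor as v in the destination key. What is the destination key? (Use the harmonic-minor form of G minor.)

C minor

The numeral v denotes a minor triad on scale degree 5. With G on degree 5, the tonic of the new key is C.
Degree 5 carries a minor triad in natural-minor keys, so the destination is C minor.
Check: the diatonic triads of C minor (natural minor) are Cm (i), Ddim (ii°), Eb (III), Fm (iv), Gm (v), Ab (VI), Bb (VII) — G minor is indeed v.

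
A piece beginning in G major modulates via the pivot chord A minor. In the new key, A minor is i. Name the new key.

The numeral i denotes a minor triad on scale degree 1. With A on degree 1, the tonic of the new key is A.
Degree 1 carries a minor triad in minor keys, so the destination is A minor.
Check: the diatonic triads of A minor (natural minor) are Am (i), Bdim (ii°), C (III), Dm (iv), Em (v), F (VI), G (VII) — A minor is indeed i.

A minor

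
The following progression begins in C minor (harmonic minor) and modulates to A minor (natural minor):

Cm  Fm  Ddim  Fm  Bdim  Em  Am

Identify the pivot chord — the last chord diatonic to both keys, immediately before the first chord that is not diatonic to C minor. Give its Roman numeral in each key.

Chords diatonic to C minor: Cm, Ddim, Ebaug, Fm, G, Ab, Bdim.
Reading the progression, the first chord not in that set is Em, so the modulation leaves C minor there.
The chord immediately before Em is Bdim, which is diatonic to both keys: vii° in C minor and ii° in A minor.

Bdim — vii° in C minor, ii° in A minor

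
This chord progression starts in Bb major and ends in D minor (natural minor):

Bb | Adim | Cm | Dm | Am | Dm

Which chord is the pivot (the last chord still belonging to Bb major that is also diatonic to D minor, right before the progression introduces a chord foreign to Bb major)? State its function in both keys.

Dm — iii in Bb major, i in D minor

Chords diatonic to Bb major: Bb, Cm, Dm, Eb, F, Gm, Adim.
Reading the progression, the first chord not in that set is Am, so the modulation leaves Bb major there.
The chord immediately before Am is Dm, which is diatonic to both keys: iii in Bb major and i in D minor.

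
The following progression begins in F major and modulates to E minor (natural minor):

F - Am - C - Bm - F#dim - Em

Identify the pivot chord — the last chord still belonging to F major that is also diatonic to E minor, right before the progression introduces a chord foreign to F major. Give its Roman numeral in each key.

C — V in F major, VI in E minor

Chords diatonic to F major: F, Gm, Am, Bb, C, Dm, Edim.
Reading the progression, the first chord not in that set is Bm, so the modulation leaves F major there.
The chord immediately before Bm is C, which is diatonic to both keys: V in F major and VI in E minor.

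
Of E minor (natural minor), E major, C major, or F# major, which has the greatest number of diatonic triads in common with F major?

Triads of F major: F (I), Gm (ii), Am (iii), Bb (IV), C (V), Dm (vi), Edim (vii°).
E minor (natural minor) shares 2: Am, C.
E major shares 0: none.
C major shares 4: F, Am, C, Dm.
F# major shares 0: none.
The most common triads (4) are shared with C major.

C major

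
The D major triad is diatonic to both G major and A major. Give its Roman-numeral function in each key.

The scale of G major is G A B C D E F#; D is degree 5, and the triad built there (D-F#-A) is major, so it is V.
The scale of A major is A B C# D E F# G#; D is degree 4, and the triad built there (D-F#-A) is major, so it is IV.

V in G major; IV in A major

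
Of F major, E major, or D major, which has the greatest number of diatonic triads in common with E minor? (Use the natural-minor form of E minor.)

Triads of E minor (natural minor): E minor (i), F# diminished (ii°), G major (III), A minor (iv), B minor (v), C major (VI), D major (VII).
F major shares 2: Am, C.
E major shares 0: none.
D major shares 4: Em, G, Bm, D.
The most common triads (4) are shared with D major.

D major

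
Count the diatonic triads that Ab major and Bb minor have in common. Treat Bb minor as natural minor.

Diatonic triads of Ab major: Ab major (I), Bb minor (ii), C minor (iii), Db major (IV), Eb major (V), F minor (vi), G diminished (vii°).
Diatonic triads of Bb minor (natural minor): Bb minor (i), C diminished (ii°), Db major (III), Eb minor (iv), F minor (v), Gb major (VI), Ab major (VII).
Matching root and quality in both lists: Ab major, Bb minor, Db major, F minor.
That gives 4 common triads.

4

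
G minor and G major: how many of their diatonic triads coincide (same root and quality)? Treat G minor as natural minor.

0

Diatonic triads of G minor (natural minor): Gm (i), Adim (ii°), B♭ (III), Cm (iv), Dm (v), E♭ (VI), F (VII).
Diatonic triads of G major: G (I), Am (ii), Bm (iii), C (IV), D (V), Em (vi), F♯dim (vii°).
No triad has the same root and quality in both keys.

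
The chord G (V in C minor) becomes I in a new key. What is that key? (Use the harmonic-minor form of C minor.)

G major

The numeral I denotes a major triad on scale degree 1. With G on degree 1, the tonic of the new key is G.
Degree 1 carries a major triad in major keys, so the destination is G major.
Check: the diatonic triads of G major are G (I), Am (ii), Bm (iii), C (IV), D (V), Em (vi), F#dim (vii°) — G is indeed I.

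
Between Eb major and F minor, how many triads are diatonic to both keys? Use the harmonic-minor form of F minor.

1

Diatonic triads of Eb major: Eb (I), Fm (ii), Gm (iii), Ab (IV), Bb (V), Cm (vi), Ddim (vii°).
Diatonic triads of F minor (harmonic minor): Fm (i), Gdim (ii°), Abaug (III+), Bbm (iv), C (V), Db (VI), Edim (vii°).
Matching root and quality in both lists: Fm.
That gives 1 common triad.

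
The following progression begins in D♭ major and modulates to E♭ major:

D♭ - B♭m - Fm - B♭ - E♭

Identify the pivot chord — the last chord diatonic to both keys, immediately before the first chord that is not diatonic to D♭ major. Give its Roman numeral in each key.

Chords diatonic to D♭ major: D♭, E♭m, Fm, G♭, A♭, B♭m, Cdim.
Reading the progression, the first chord not in that set is B♭, so the modulation leaves D♭ major there.
The chord immediately before B♭ is Fm, which is diatonic to both keys: iii in D♭ major and ii in E♭ major.

Fm — iii in D♭ major, ii in E♭ major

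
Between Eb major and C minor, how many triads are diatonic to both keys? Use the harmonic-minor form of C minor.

Diatonic triads of Eb major: Eb (I), Fm (ii), Gm (iii), Ab (IV), Bb (V), Cm (vi), Ddim (vii°).
Diatonic triads of C minor (harmonic minor): Cm (i), Ddim (ii°), Ebaug (III+), Fm (iv), G (V), Ab (VI), Bdim (vii°).
Matching root and quality in both lists: Fm, Ab, Cm, Ddim.
That gives 4 common triads.

4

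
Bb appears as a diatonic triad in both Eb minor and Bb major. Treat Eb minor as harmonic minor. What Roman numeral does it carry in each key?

V in Eb minor; I in Bb major

The scale of Eb minor (harmonic minor) is Eb F Gb Ab Bb Cb D; Bb is degree 5, and the triad built there (Bb-D-F) is major, so it is V.
The scale of Bb major is Bb C D Eb F G A; Bb is degree 1, and the triad built there (Bb-D-F) is major, so it is I.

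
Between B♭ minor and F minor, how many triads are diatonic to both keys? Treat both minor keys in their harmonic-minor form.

Diatonic triads of B♭ minor (harmonic minor): B♭m (i), Cdim (ii°), D♭aug (III+), E♭m (iv), F (V), G♭ (VI), Adim (vii°).
Diatonic triads of F minor (harmonic minor): Fm (i), Gdim (ii°), A♭aug (III+), B♭m (iv), C (V), D♭ (VI), Edim (vii°).
Matching root and quality in both lists: B♭m.
That gives 1 common triad.

1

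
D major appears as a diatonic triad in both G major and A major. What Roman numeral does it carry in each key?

The scale of G major is G A B C D E F#; D is degree 5, and the triad built there (D-F#-A) is major, so it is V.
The scale of A major is A B C# D E F# G#; D is degree 4, and the triad built there (D-F#-A) is major, so it is IV.

V in G major; IV in A major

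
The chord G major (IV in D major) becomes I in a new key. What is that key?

G major

The numeral I denotes a major triad on scale degree 1. With G on degree 1, the tonic of the new key is G.
Degree 1 carries a major triad in major keys, so the destination is G major.
Check: the diatonic triads of G major are G (I), Am (ii), Bm (iii), C (IV), D (V), Em (vi), F♯dim (vii°) — G major is indeed I.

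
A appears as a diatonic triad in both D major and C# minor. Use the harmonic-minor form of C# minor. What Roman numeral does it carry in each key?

V in D major; VI in C# minor

The scale of D major is D E F# G A B C#; A is degree 5, and the triad built there (A-C#-E) is major, so it is V.
The scale of C# minor (harmonic minor) is C# D# E F# G# A B#; A is degree 6, and the triad built there (A-C#-E) is major, so it is VI.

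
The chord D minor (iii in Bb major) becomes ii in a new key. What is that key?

The numeral ii denotes a minor triad on scale degree 2. With D on degree 2, the tonic of the new key is C.
Degree 2 carries a minor triad in major keys, so the destination is C major.
Check: the diatonic triads of C major are C (I), Dm (ii), Em (iii), F (IV), G (V), Am (vi), Bdim (vii°) — D minor is indeed ii.

C major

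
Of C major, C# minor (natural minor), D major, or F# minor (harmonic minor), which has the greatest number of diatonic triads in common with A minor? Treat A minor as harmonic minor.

C major

Triads of A minor (harmonic minor): Am (i), Bdim (ii°), Caug (III+), Dm (iv), E (V), F (VI), G#dim (vii°).
C major shares 4: Am, Bdim, Dm, F.
C# minor (natural minor) shares 1: E.
D major shares 0: none.
F# minor (harmonic minor) shares 1: G#dim.
The most common triads (4) are shared with C major.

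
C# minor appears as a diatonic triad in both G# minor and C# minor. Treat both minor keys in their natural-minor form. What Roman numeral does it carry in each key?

The scale of G# minor (natural minor) is G# A# B C# D# E F#; C# is degree 4, and the triad built there (C#-E-G#) is minor, so it is iv.
The scale of C# minor (natural minor) is C# D# E F# G# A B; C# is degree 1, and the triad built there (C#-E-G#) is minor, so it is i.

iv in G# minor; i in C# minor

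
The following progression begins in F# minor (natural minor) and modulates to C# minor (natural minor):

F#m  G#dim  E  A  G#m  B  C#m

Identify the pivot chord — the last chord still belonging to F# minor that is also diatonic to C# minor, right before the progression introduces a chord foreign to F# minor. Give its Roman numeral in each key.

Chords diatonic to F# minor: F#m, G#dim, A, Bm, C#m, D, E.
Reading the progression, the first chord not in that set is G#m, so the modulation leaves F# minor there.
The chord immediately before G#m is A, which is diatonic to both keys: III in F# minor and VI in C# minor.

A — III in F# minor, VI in C# minor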